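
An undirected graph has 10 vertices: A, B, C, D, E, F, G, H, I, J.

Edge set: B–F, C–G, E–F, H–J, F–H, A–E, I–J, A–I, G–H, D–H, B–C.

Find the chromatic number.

The cycle G-H-F-B-C-G has odd length 5, so it cannot be 2-colored; at least 3 colors are needed.
A valid assignment using 3 colors: A=2, B=1, C=2, D=2, E=1, F=2, G=3, H=1, I=1, J=2. No two adjacent vertices share a color.

3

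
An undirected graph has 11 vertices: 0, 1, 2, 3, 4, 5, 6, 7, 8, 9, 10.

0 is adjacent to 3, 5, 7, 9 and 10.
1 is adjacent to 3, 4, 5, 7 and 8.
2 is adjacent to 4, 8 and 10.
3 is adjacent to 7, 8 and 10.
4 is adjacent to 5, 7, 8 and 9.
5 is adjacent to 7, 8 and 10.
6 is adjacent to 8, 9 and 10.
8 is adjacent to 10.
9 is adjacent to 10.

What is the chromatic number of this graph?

4

1, 4, 5, 7 form a clique, so at least 4 colors are needed.
4 colors suffice: color a → {7, 8, 9}; color b → {4, 10}; color c → {2, 3, 5, 6}; color d → {0, 1}. Each edge has distinct colors on its endpoints.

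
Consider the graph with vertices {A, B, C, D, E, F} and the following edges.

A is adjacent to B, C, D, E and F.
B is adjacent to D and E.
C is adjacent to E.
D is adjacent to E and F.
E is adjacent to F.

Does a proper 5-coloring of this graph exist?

The chromatic number is 4. A, D, E, F are mutually adjacent (a clique of size 4), so at least 4 colors are needed.
A valid assignment using 4 colors: A=2, B=4, C=3, D=3, E=1, F=4.
Since 5 ≥ 4, a proper 5-coloring certainly exists.

Yes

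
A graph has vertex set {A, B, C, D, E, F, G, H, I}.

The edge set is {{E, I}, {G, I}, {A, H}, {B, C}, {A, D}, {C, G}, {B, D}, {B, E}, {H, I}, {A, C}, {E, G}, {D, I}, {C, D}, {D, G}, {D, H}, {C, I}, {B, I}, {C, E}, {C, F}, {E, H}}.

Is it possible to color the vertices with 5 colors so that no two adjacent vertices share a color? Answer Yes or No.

The chromatic number is 4. B, C, E, I form a clique, so at least 4 colors are needed.
4 colors suffice: color 1 → {C, H}; color 2 → {D, E, F}; color 3 → {A, I}; color 4 → {B, G}.
Since 5 ≥ 4, a proper 5-coloring certainly exists.

Yes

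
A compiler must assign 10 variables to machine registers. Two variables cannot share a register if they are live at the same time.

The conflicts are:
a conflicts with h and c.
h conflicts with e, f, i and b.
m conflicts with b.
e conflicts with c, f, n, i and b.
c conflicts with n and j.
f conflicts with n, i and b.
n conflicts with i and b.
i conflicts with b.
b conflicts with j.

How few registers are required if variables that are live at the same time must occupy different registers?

5

e, f, n, i, b all conflict with each other, so at least 5 registers are needed.
5 registers suffice: register 1 → {c, b}; register 2 → {a, m, e, j}; register 3 → {h, n}; register 4 → {f}; register 5 → {i}. Each listed conflict is separated.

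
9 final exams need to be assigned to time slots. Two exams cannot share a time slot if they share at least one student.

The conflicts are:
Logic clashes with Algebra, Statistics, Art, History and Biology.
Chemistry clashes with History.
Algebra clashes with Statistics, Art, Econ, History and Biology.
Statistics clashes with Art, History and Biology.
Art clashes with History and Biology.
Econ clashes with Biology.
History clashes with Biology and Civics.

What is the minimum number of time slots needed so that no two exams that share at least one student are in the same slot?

6

Logic, Algebra, Statistics, Art, History, Biology all conflict with each other, so at least 6 time slots are needed.
A valid assignment using 6 time slots: Logic=4, Chemistry=2, Algebra=2, Statistics=5, Art=6, Econ=1, History=1, Biology=3, Civics=2. Each listed conflict is separated.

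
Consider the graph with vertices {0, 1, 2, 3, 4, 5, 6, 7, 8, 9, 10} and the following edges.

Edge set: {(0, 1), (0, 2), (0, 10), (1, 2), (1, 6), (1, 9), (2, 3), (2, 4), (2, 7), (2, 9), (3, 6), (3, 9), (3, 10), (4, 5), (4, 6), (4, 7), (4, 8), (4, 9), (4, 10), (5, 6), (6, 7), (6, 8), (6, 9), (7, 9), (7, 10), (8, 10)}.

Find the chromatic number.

4

2, 4, 7, 9 are pairwise adjacent (a clique of size 4), so at least 4 colors are needed.
A valid assignment using 4 colors: 0=c, 1=b, 2=a, 3=b, 4=b, 5=c, 6=a, 7=d, 8=c, 9=c, 10=a. No two adjacent vertices share a color.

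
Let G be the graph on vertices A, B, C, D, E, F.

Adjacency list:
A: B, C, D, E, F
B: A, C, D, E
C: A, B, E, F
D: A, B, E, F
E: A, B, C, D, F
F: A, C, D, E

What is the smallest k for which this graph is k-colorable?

A, C, E, F are pairwise adjacent (a clique of size 4), so at least 4 colors are needed.
One proper 4-coloring: A=1, B=4, C=3, D=3, E=2, F=4. Each edge has distinct colors on its endpoints.

4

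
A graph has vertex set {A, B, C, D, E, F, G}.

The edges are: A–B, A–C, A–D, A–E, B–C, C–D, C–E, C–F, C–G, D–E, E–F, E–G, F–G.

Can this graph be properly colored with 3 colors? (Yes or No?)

No

C, E, F, G are mutually adjacent (a clique of size 4), so at least 4 colors are needed.
So 3 colors are not enough.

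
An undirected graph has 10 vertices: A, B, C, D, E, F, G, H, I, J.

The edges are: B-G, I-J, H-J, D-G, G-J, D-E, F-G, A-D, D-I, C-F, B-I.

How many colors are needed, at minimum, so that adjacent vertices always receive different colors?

2

D and E are adjacent, so at least 2 colors are needed.
A valid assignment using 2 colors: A=1, B=2, C=1, D=2, E=1, F=2, G=1, H=1, I=1, J=2. Every edge joins two different colors.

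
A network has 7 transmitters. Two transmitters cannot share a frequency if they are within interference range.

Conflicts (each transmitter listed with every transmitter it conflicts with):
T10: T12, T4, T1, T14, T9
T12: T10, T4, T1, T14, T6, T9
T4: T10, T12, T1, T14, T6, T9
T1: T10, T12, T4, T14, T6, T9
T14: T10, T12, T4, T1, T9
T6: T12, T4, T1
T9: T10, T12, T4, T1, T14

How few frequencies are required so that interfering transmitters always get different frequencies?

T10, T12, T4, T1, T14, T9 are mutually in conflict, so at least 6 frequencies are needed.
6 frequencies suffice: T10=6, T12=1, T4=2, T1=3, T14=5, T6=4, T9=4. Every pair that conflicts lands in different frequencies.

6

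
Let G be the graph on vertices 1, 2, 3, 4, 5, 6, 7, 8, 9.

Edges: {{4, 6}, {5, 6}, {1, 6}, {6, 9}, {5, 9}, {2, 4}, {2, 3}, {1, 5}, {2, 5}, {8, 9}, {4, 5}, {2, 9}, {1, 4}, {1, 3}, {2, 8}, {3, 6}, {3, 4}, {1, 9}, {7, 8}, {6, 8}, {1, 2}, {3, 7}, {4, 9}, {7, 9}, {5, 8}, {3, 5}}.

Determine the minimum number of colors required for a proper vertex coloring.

1, 2, 4, 5, 9 are pairwise adjacent (a clique of size 5), so at least 5 colors are needed.
A valid assignment using 5 colors: 1=green, 2=yellow, 3=red, 4=purple, 5=blue, 6=yellow, 7=blue, 8=green, 9=red. Each edge has distinct colors on its endpoints.

5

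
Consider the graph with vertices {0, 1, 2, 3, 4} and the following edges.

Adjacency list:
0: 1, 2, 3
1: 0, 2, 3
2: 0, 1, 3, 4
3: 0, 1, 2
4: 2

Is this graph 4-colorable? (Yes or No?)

Yes

The chromatic number is 4. 0, 1, 2, 3 are pairwise adjacent (a clique of size 4), so at least 4 colors are needed.
4 colors suffice: color a → {2}; color b → {0, 4}; color c → {3}; color d → {1}.
That is already a proper 4-coloring.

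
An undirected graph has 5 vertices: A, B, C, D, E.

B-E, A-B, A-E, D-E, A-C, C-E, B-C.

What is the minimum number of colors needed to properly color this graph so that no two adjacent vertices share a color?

4

A, B, C, E form a clique, so at least 4 colors are needed.
4 colors suffice: color 1 → {E}; color 2 → {B, D}; color 3 → {C}; color 4 → {A}. Every edge joins two different colors.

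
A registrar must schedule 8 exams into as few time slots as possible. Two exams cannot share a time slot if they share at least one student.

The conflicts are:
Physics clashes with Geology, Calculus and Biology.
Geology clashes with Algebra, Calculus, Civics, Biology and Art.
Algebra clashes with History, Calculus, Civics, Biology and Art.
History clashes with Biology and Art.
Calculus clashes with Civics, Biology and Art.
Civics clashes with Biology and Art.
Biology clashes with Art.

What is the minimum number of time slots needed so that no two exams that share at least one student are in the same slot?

6

Geology, Algebra, Calculus, Civics, Biology, Art pairwise conflict, so at least 6 time slots are needed.
6 time slots suffice: time slot 1 → {Biology}; time slot 2 → {Physics, Art}; time slot 3 → {Algebra}; time slot 4 → {Geology, History}; time slot 5 → {Calculus}; time slot 6 → {Civics}. Every pair that conflicts lands in different time slots.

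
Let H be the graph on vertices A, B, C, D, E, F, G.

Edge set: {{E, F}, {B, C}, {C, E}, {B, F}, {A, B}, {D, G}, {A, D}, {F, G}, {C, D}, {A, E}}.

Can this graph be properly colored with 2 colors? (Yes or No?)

No

The cycle G-F-E-C-D-G has odd length 5, so it cannot be 2-colored; at least 3 colors are needed.
So 2 colors are not enough.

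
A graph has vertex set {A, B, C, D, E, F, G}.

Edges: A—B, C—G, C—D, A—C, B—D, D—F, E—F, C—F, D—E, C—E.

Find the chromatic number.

4

C, D, E, F are mutually adjacent (a clique of size 4), so at least 4 colors are needed.
4 colors suffice: color 1 → {B, C}; color 2 → {A, D, G}; color 3 → {F}; color 4 → {E}. Each edge has distinct colors on its endpoints.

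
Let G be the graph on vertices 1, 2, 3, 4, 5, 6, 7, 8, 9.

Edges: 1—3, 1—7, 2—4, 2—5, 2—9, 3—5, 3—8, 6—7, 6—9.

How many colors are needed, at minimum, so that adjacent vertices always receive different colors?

3

The cycle 5-2-9-6-7-1-3-5 has odd length 7, so it cannot be 2-colored; at least 3 colors are needed.
3 colors suffice: color a → {2, 3, 6}; color b → {1, 4, 5, 8, 9}; color c → {7}. Each edge has distinct colors on its endpoints.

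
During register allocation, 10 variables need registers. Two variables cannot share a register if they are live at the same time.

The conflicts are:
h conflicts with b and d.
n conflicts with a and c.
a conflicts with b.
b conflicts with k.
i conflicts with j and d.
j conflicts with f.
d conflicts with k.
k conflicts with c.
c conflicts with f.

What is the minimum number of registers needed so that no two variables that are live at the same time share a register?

3

The cycle k-c-n-a-b-k has odd length 5, so it cannot be 2-colored; at least 3 registers are needed.
3 registers suffice: register 1 → {b, j, d, c}; register 2 → {h, n, i, k, f}; register 3 → {a}. Every pair that conflicts lands in different registers.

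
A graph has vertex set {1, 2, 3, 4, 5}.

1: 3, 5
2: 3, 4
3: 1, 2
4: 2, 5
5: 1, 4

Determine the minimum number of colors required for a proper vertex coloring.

3

The cycle 2-4-5-1-3-2 has odd length 5, so it cannot be 2-colored; at least 3 colors are needed.
3 colors suffice: color a → {2, 5}; color b → {3, 4}; color c → {1}. Each edge has distinct colors on its endpoints.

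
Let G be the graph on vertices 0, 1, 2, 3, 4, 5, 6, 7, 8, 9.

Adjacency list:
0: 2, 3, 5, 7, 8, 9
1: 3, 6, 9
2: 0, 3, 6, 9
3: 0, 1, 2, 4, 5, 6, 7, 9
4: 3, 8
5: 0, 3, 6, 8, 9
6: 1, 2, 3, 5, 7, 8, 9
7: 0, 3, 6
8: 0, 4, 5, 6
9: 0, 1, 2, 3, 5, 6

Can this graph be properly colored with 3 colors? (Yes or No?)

No

3, 5, 6, 9 are mutually adjacent (a clique of size 4), so at least 4 colors are needed.
So 3 colors are not enough.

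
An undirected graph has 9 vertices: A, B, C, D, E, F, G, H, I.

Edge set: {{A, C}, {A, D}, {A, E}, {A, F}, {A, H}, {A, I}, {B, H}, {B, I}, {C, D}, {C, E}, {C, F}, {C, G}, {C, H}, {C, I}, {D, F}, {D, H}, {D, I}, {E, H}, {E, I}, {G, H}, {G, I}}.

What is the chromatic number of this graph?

A, C, E, H are mutually adjacent (a clique of size 4), so at least 4 colors are needed.
4 colors suffice: color 1 → {B, C}; color 2 → {F, H, I}; color 3 → {A, G}; color 4 → {D, E}. No two adjacent vertices share a color.

4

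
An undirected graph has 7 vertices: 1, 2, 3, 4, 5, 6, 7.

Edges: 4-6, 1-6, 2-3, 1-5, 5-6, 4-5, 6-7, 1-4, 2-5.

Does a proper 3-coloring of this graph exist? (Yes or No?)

No

1, 4, 5, 6 are pairwise adjacent (a clique of size 4), so at least 4 colors are needed.
So 3 colors are not enough.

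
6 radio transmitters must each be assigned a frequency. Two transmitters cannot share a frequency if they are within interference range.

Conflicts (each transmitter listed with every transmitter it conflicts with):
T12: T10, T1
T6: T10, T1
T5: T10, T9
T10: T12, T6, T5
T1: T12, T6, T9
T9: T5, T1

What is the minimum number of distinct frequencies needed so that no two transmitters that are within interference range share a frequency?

The cycle T6-T1-T9-T5-T10-T6 has odd length 5, so it cannot be 2-colored; at least 3 frequencies are needed.
3 frequencies suffice: T12=2, T6=2, T5=3, T10=1, T1=1, T9=2. Each listed conflict is separated.

3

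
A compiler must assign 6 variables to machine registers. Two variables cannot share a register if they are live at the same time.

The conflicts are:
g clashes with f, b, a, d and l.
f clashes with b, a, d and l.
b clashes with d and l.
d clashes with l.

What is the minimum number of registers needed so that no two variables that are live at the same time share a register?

5

g, f, b, d, l are mutually in conflict, so at least 5 registers are needed.
A valid assignment using 5 registers: g=2, f=1, b=5, a=3, d=4, l=3. Each listed conflict is separated.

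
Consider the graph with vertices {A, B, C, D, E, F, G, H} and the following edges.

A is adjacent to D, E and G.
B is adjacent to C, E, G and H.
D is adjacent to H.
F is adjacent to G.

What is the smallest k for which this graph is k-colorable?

The cycle H-B-G-A-D-H has odd length 5, so it cannot be 2-colored; at least 3 colors are needed.
3 colors suffice: color red → {A, B, F}; color blue → {C, E, G, H}; color green → {D}. Each edge has distinct colors on its endpoints.

3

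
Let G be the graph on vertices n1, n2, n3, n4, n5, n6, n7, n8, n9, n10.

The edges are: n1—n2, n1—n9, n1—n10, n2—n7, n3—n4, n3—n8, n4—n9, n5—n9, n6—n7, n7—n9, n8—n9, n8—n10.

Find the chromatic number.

n7 and n9 are adjacent, so at least 2 colors are needed.
2 colors suffice: color 1 → {n2, n3, n6, n9, n10}; color 2 → {n1, n4, n5, n7, n8}. Each edge has distinct colors on its endpoints.

2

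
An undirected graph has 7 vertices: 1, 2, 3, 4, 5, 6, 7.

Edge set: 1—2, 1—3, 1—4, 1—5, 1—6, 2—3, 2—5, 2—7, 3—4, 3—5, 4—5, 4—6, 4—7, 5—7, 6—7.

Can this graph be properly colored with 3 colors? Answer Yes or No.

1, 3, 4, 5 are pairwise adjacent (a clique of size 4), so at least 4 colors are needed.
So 3 colors are not enough.

No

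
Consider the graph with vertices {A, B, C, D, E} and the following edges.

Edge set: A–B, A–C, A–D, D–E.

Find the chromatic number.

2

D and E are adjacent, so at least 2 colors are needed.
A valid assignment using 2 colors: A=red, B=blue, C=blue, D=blue, E=red. Every edge joins two different colors.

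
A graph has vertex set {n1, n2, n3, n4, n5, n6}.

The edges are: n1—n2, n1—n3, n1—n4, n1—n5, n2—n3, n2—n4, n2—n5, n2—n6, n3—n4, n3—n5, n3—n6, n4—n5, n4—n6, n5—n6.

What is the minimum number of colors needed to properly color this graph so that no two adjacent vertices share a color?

5

n1, n2, n3, n4, n5 are mutually adjacent (a clique of size 5), so at least 5 colors are needed.
5 colors suffice: color 1 → {n2}; color 2 → {n5}; color 3 → {n4}; color 4 → {n3}; color 5 → {n1, n6}. Each edge has distinct colors on its endpoints.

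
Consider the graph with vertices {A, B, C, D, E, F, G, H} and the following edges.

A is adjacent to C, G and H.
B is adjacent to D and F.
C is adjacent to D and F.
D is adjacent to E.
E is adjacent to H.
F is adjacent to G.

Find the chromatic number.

The cycle D-E-H-A-C-D has odd length 5, so it cannot be 2-colored; at least 3 colors are needed.
3 colors suffice: color 1 → {A, D, F}; color 2 → {B, C, G, H}; color 3 → {E}. No two adjacent vertices share a color.

3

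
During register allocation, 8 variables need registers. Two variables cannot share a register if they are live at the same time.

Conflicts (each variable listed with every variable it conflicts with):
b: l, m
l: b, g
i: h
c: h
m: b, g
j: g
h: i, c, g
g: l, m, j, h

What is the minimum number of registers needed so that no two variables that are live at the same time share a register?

m and g conflict, so at least 2 registers are needed.
Using 2 registers: b=1, l=2, i=1, c=1, m=2, j=2, h=2, g=1. Each listed conflict is separated.

2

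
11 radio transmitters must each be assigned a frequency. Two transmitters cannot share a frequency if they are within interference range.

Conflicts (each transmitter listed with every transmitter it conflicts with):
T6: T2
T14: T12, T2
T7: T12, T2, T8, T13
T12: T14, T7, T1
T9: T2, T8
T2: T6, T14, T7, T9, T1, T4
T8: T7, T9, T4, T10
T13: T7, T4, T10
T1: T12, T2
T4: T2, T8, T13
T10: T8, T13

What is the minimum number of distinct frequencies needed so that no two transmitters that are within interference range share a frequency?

2

T7 and T12 conflict, so at least 2 frequencies are needed.
A valid assignment using 2 frequencies: T6=2, T14=2, T7=2, T12=1, T9=2, T2=1, T8=1, T13=1, T1=2, T4=2, T10=2. No two conflicting transmitters share a frequency.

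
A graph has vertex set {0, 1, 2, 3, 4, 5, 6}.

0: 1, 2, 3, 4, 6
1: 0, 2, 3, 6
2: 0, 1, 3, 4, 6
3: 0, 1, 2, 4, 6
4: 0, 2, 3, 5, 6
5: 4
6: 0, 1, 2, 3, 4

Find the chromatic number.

0, 2, 3, 4, 6 are pairwise adjacent (a clique of size 5), so at least 5 colors are needed.
5 colors suffice: color red → {3, 5}; color blue → {1, 4}; color green → {6}; color yellow → {2}; color purple → {0}. No two adjacent vertices share a color.

5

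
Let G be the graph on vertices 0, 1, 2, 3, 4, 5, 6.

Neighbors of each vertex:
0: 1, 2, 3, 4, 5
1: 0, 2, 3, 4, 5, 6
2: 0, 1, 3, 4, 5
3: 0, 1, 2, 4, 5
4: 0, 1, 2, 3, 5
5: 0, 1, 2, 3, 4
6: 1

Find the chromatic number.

6

0, 1, 2, 3, 4, 5 are mutually adjacent (a clique of size 6), so at least 6 colors are needed.
One proper 6-coloring: 0=b, 1=a, 2=f, 3=c, 4=d, 5=e, 6=b. Each edge has distinct colors on its endpoints.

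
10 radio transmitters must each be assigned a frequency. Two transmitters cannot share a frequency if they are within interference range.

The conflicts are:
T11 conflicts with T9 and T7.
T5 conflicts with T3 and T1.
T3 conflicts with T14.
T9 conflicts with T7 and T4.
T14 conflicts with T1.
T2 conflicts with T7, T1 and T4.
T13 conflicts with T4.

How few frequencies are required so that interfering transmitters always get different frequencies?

3

T11, T9, T7 are mutually in conflict, so at least 3 frequencies are needed.
A valid assignment using 3 frequencies: T11=3, T5=2, T3=1, T9=2, T14=2, T2=2, T7=1, T1=1, T13=2, T4=1. Each listed conflict is separated.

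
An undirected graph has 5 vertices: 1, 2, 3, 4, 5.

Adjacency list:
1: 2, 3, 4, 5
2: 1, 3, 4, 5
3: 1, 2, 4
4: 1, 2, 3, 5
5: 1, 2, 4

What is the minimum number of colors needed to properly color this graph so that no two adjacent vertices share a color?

1, 2, 4, 5 are mutually adjacent (a clique of size 4), so at least 4 colors are needed.
One proper 4-coloring: 1=red, 2=green, 3=yellow, 4=blue, 5=yellow. No two adjacent vertices share a color.

4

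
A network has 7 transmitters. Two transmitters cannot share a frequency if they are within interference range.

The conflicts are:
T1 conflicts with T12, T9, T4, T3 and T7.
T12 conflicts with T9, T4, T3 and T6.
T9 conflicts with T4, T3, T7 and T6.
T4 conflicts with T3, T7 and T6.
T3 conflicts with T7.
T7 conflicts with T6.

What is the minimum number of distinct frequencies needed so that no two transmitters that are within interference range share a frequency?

T1, T9, T4, T3, T7 pairwise conflict, so at least 5 frequencies are needed.
5 frequencies suffice: frequency 1 → {T9}; frequency 2 → {T4}; frequency 3 → {T3, T6}; frequency 4 → {T12, T7}; frequency 5 → {T1}. Each listed conflict is separated.

5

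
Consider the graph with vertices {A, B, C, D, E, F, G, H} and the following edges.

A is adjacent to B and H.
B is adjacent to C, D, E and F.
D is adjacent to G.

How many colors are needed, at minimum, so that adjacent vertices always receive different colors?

2

B and D are adjacent, so at least 2 colors are needed.
2 colors suffice: color red → {B, G, H}; color blue → {A, C, D, E, F}. Each edge has distinct colors on its endpoints.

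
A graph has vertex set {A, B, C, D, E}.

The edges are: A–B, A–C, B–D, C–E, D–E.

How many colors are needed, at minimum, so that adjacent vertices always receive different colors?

3

The cycle A-C-E-D-B-A has odd length 5, so it cannot be 2-colored; at least 3 colors are needed.
3 colors suffice: color 1 → {A, E}; color 2 → {C, D}; color 3 → {B}. Each edge has distinct colors on its endpoints.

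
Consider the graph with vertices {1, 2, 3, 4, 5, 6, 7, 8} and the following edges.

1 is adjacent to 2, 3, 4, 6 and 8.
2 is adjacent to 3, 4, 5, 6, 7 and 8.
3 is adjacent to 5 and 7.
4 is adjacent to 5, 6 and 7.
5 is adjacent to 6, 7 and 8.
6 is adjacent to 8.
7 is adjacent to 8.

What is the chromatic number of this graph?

4

2, 5, 6, 8 are mutually adjacent (a clique of size 4), so at least 4 colors are needed.
4 colors suffice: 1=b, 2=a, 3=d, 4=d, 5=b, 6=c, 7=c, 8=d. Every edge joins two different colors.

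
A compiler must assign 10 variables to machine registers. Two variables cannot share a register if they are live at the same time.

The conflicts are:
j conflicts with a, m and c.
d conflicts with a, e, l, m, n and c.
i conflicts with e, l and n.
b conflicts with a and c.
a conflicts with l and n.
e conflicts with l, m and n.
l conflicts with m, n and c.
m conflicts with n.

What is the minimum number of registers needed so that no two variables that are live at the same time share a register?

5

d, e, l, m, n are mutually in conflict, so at least 5 registers are needed.
Using 5 registers: j=1, d=3, i=3, b=1, a=4, e=5, l=1, m=4, n=2, c=2. No two conflicting variables share a register.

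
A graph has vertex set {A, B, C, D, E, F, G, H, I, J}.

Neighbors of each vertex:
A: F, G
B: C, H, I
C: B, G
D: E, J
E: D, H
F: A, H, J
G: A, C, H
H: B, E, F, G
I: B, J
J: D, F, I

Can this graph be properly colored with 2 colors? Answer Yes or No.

The cycle F-J-D-E-H-F has odd length 5, so it cannot be 2-colored; at least 3 colors are needed.
So 2 colors are not enough.

No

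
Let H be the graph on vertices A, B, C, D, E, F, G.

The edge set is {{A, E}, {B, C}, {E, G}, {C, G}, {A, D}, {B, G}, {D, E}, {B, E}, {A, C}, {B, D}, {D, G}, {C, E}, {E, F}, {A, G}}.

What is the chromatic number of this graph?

4

A, D, E, G are pairwise adjacent (a clique of size 4), so at least 4 colors are needed.
4 colors suffice: A=yellow, B=yellow, C=green, D=green, E=red, F=blue, G=blue. Every edge joins two different colors.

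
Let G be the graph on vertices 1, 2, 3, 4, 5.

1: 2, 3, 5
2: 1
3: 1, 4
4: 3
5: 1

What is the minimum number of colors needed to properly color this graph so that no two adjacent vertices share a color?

2

1 and 5 are adjacent, so at least 2 colors are needed.
2 colors suffice: color red → {1, 4}; color blue → {2, 3, 5}. No two adjacent vertices share a color.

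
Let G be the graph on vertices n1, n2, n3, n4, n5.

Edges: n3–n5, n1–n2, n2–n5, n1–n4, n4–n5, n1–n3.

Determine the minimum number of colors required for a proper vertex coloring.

2

n1 and n3 are adjacent, so at least 2 colors are needed.
2 colors suffice: color R → {n1, n5}; color B → {n2, n3, n4}. Each edge has distinct colors on its endpoints.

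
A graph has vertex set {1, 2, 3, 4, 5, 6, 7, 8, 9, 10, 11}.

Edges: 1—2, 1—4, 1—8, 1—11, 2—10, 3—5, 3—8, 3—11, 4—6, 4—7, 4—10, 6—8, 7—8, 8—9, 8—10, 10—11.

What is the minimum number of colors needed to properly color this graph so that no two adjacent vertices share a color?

1 and 2 are adjacent, so at least 2 colors are needed.
A valid assignment using 2 colors: 1=blue, 2=red, 3=blue, 4=red, 5=red, 6=blue, 7=blue, 8=red, 9=blue, 10=blue, 11=red. Each edge has distinct colors on its endpoints.

2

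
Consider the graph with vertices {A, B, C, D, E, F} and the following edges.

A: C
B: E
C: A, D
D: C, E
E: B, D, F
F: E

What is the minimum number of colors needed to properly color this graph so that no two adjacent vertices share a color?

C and D are adjacent, so at least 2 colors are needed.
2 colors suffice: color 1 → {C, E}; color 2 → {A, B, D, F}. Every edge joins two different colors.

2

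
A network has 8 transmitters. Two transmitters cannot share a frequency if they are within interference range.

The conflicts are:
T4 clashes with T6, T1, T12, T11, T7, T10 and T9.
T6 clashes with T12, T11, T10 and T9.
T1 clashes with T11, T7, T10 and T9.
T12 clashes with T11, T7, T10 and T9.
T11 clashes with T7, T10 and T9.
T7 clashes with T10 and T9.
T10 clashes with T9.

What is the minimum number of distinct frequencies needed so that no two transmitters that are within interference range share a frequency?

T4, T6, T12, T11, T10, T9 are mutually in conflict, so at least 6 frequencies are needed.
6 frequencies suffice: T4=3, T6=5, T1=6, T12=6, T11=4, T7=5, T10=2, T9=1. No two conflicting transmitters share a frequency.

6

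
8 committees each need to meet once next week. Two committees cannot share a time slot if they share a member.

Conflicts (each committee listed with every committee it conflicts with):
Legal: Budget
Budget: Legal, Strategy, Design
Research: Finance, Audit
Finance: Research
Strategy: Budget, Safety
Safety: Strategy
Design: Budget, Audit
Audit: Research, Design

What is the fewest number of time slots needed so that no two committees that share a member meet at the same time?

Design and Audit conflict, so at least 2 time slots are needed.
A valid assignment using 2 time slots: Legal=2, Budget=1, Research=2, Finance=1, Strategy=2, Safety=1, Design=2, Audit=1. Each listed conflict is separated.

2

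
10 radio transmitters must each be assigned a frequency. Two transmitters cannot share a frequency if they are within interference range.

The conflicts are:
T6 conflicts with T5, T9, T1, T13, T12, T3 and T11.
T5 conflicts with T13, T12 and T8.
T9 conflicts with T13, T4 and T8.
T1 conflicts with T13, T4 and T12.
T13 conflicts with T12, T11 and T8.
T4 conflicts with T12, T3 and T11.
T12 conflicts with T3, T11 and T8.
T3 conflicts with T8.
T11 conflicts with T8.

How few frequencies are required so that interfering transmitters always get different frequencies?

4

T6, T5, T13, T12 are mutually in conflict, so at least 4 frequencies are needed.
4 frequencies suffice: T6=2, T5=4, T9=1, T1=4, T13=3, T4=2, T12=1, T3=3, T11=4, T8=2. No two conflicting transmitters share a frequency.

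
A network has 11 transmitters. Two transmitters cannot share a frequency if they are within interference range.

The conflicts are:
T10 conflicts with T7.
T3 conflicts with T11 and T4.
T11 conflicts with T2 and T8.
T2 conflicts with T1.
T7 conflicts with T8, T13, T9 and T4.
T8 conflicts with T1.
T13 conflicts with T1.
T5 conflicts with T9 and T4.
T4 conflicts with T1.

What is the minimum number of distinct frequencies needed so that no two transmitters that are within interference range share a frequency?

The cycle T3-T11-T2-T1-T4-T3 has odd length 5, so it cannot be 2-colored; at least 3 frequencies are needed.
A valid assignment using 3 frequencies: T10=2, T3=3, T11=1, T2=2, T7=1, T8=2, T13=2, T5=1, T9=2, T4=2, T1=1. No two conflicting transmitters share a frequency.

3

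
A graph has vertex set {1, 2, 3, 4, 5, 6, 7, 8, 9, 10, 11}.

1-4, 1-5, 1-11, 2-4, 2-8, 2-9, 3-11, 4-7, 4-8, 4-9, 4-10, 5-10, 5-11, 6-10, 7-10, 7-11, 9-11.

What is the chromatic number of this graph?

4, 7, 10 are mutually adjacent, so at least 3 colors are needed.
A valid assignment using 3 colors: 1=blue, 2=blue, 3=blue, 4=red, 5=green, 6=red, 7=green, 8=green, 9=green, 10=blue, 11=red. No two adjacent vertices share a color.

3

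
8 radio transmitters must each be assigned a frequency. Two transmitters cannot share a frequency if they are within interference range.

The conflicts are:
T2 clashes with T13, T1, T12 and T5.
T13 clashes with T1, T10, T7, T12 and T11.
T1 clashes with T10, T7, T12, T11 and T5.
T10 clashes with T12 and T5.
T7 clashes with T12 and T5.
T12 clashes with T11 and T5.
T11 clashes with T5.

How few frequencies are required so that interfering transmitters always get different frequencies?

T13, T1, T12, T11 all conflict with each other, so at least 4 frequencies are needed.
4 frequencies suffice: T2=4, T13=3, T1=1, T10=4, T7=4, T12=2, T11=4, T5=3. Each listed conflict is separated.

4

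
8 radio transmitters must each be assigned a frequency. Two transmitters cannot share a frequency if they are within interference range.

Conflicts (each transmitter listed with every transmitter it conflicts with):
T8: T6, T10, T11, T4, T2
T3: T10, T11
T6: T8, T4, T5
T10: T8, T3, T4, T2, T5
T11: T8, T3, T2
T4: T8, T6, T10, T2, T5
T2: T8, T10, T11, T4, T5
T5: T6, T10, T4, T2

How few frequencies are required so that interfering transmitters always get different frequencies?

4

T8, T10, T4, T2 are mutually in conflict, so at least 4 frequencies are needed.
4 frequencies suffice: frequency 1 → {T3, T6, T2}; frequency 2 → {T8, T5}; frequency 3 → {T11, T4}; frequency 4 → {T10}. No two conflicting transmitters share a frequency.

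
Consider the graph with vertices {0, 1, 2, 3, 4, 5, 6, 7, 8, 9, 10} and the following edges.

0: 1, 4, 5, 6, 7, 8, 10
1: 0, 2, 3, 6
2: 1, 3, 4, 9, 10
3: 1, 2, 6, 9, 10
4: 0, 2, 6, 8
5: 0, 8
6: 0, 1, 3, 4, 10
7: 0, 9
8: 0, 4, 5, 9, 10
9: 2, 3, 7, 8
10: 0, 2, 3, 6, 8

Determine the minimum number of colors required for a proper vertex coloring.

3

0, 4, 8 are pairwise adjacent, so at least 3 colors are needed.
One proper 3-coloring: 0=a, 1=c, 2=b, 3=a, 4=c, 5=c, 6=b, 7=b, 8=b, 9=c, 10=c. No two adjacent vertices share a color.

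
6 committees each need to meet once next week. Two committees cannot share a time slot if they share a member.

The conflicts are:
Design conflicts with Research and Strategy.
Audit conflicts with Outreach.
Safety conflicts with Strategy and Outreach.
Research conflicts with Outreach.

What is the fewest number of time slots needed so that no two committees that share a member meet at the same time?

3

The cycle Design-Research-Outreach-Safety-Strategy-Design has odd length 5, so it cannot be 2-colored; at least 3 time slots are needed.
3 time slots suffice: time slot 1 → {Design, Outreach}; time slot 2 → {Audit, Research, Strategy}; time slot 3 → {Safety}. Every pair that conflicts lands in different time slots.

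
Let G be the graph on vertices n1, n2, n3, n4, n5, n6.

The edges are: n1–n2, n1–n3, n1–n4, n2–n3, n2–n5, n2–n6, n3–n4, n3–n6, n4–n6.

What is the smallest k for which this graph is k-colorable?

3

n1, n3, n4 are mutually adjacent, so at least 3 colors are needed.
A valid assignment using 3 colors: n1=3, n2=1, n3=2, n4=1, n5=2, n6=3. Each edge has distinct colors on its endpoints.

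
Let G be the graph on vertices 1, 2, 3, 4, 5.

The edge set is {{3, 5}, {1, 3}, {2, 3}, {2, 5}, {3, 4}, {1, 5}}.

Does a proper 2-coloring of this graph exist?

2, 3, 5 are pairwise adjacent, so at least 3 colors are needed.
So 2 colors are not enough.

No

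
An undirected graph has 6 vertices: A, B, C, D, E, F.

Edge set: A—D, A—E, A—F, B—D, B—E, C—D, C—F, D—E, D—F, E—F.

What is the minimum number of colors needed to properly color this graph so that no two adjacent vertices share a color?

4

A, D, E, F are pairwise adjacent (a clique of size 4), so at least 4 colors are needed.
4 colors suffice: color 1 → {D}; color 2 → {C, E}; color 3 → {B, F}; color 4 → {A}. No two adjacent vertices share a color.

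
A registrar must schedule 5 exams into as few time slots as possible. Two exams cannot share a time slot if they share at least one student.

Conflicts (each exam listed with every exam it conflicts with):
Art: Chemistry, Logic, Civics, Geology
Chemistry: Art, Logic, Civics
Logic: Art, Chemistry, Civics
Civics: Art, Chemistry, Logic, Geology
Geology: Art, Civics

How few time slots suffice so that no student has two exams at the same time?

4

Art, Chemistry, Logic, Civics all conflict with each other, so at least 4 time slots are needed.
4 time slots suffice: time slot 1 → {Civics}; time slot 2 → {Art}; time slot 3 → {Chemistry, Geology}; time slot 4 → {Logic}. Every pair that conflicts lands in different time slots.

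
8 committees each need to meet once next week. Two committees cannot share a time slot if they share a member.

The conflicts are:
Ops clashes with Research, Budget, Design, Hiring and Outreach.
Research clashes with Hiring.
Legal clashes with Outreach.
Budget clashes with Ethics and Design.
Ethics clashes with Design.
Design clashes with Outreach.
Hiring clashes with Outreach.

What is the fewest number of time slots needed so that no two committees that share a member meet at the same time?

Budget, Ethics, Design are mutually in conflict, so at least 3 time slots are needed.
3 time slots suffice: time slot 1 → {Ops, Legal, Ethics}; time slot 2 → {Research, Budget, Outreach}; time slot 3 → {Design, Hiring}. Every pair that conflicts lands in different time slots.

3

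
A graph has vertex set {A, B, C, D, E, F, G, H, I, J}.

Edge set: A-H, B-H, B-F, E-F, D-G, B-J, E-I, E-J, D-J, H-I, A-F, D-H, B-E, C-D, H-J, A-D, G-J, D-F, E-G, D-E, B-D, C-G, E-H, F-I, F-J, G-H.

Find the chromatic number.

5

D, E, G, H, J are pairwise adjacent (a clique of size 5), so at least 5 colors are needed.
5 colors suffice: A=green, B=purple, C=blue, D=red, E=green, F=blue, G=purple, H=blue, I=red, J=yellow. Each edge has distinct colors on its endpoints.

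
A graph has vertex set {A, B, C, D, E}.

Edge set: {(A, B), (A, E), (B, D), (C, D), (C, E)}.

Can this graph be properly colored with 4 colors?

The chromatic number is 3. The cycle E-A-B-D-C-E has odd length 5, so it cannot be 2-colored; at least 3 colors are needed.
3 colors suffice: color red → {B, C}; color blue → {A, D}; color green → {E}.
Since 4 ≥ 3, a proper 4-coloring certainly exists.

Yes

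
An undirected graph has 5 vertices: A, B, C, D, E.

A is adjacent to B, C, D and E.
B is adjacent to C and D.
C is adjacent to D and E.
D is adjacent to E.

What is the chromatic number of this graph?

A, C, D, E are pairwise adjacent (a clique of size 4), so at least 4 colors are needed.
A valid assignment using 4 colors: A=3, B=4, C=1, D=2, E=4. No two adjacent vertices share a color.

4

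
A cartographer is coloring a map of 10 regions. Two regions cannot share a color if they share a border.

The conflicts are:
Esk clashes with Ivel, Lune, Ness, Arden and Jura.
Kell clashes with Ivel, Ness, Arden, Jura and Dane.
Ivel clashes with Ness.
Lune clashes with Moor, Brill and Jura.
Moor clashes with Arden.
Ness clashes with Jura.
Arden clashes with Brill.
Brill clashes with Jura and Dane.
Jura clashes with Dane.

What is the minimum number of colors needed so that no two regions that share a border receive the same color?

Lune, Brill, Jura pairwise conflict, so at least 3 colors are needed.
3 colors suffice: color 1 → {Ivel, Arden, Jura}; color 2 → {Esk, Kell, Moor, Brill}; color 3 → {Lune, Ness, Dane}. No two conflicting regions share a color.

3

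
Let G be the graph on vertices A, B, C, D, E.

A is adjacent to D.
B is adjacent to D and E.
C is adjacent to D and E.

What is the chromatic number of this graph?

B and E are adjacent, so at least 2 colors are needed.
2 colors suffice: A=2, B=2, C=2, D=1, E=1. Each edge has distinct colors on its endpoints.

2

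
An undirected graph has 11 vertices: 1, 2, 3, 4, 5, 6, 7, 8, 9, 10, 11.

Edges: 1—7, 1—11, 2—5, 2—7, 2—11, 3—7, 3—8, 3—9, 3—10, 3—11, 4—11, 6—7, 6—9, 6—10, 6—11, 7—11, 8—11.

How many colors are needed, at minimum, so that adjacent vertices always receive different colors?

3, 8, 11 form a triangle, so at least 3 colors are needed.
A valid assignment using 3 colors: 1=b, 2=b, 3=b, 4=b, 5=a, 6=b, 7=c, 8=c, 9=a, 10=a, 11=a. No two adjacent vertices share a color.

3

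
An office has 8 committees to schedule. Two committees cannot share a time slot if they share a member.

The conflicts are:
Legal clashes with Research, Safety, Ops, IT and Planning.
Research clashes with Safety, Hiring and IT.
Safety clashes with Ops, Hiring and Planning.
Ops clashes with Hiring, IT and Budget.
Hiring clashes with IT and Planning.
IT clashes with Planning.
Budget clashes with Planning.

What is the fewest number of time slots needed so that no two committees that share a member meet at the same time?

Safety, Hiring, Planning all conflict with each other, so at least 3 time slots are needed.
A valid assignment using 3 time slots: Legal=2, Research=3, Safety=1, Ops=3, Hiring=2, IT=1, Budget=1, Planning=3. Each listed conflict is separated.

3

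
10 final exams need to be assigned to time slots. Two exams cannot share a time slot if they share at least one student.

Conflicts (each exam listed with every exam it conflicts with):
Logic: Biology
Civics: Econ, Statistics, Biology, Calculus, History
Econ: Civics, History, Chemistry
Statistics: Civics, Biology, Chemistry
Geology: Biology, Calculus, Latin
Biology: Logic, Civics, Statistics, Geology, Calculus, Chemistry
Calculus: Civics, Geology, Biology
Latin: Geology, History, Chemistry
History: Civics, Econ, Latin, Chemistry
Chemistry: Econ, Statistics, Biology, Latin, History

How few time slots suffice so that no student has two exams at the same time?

Latin, History, Chemistry are mutually in conflict, so at least 3 time slots are needed.
A valid assignment using 3 time slots: Logic=2, Civics=2, Econ=3, Statistics=3, Geology=2, Biology=1, Calculus=3, Latin=3, History=1, Chemistry=2. Every pair that conflicts lands in different time slots.

3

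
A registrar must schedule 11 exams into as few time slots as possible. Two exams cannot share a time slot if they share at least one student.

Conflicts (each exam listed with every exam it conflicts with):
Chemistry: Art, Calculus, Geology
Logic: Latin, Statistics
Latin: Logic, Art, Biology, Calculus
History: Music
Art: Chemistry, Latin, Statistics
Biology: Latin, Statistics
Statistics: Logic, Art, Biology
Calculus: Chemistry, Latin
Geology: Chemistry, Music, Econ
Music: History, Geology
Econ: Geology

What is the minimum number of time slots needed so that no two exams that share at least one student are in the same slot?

2

Art and Statistics conflict, so at least 2 time slots are needed.
2 time slots suffice: time slot 1 → {Chemistry, Latin, Statistics, Music, Econ}; time slot 2 → {Logic, History, Art, Biology, Calculus, Geology}. No two conflicting exams share a time slot.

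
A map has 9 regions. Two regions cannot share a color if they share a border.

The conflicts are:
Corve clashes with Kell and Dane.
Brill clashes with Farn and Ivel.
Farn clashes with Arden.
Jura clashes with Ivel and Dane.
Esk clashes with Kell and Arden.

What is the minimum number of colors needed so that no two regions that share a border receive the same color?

The cycle Ivel-Jura-Dane-Corve-Kell-Esk-Arden-Farn-Brill-Ivel has odd length 9, so it cannot be 2-colored; at least 3 colors are needed.
One proper 3-coloring: Corve=2, Brill=1, Farn=2, Jura=3, Esk=2, Ivel=2, Kell=1, Arden=1, Dane=1. Each listed conflict is separated.

3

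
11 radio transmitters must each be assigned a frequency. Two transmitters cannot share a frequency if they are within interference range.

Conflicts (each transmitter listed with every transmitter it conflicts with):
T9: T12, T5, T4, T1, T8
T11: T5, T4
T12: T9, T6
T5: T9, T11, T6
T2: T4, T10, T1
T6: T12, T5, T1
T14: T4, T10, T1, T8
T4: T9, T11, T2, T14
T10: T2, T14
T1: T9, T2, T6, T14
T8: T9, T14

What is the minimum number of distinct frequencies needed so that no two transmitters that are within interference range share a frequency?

2

T5 and T6 conflict, so at least 2 frequencies are needed.
2 frequencies suffice: frequency 1 → {T9, T11, T2, T6, T14}; frequency 2 → {T12, T5, T4, T10, T1, T8}. No two conflicting transmitters share a frequency.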